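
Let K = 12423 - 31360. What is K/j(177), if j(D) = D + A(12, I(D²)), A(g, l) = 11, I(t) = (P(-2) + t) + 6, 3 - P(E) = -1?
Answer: -18937/188 ≈ -100.73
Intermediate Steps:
P(E) = 4 (P(E) = 3 - 1*(-1) = 3 + 1 = 4)
K = -18937
I(t) = 10 + t (I(t) = (4 + t) + 6 = 10 + t)
j(D) = 11 + D (j(D) = D + 11 = 11 + D)
K/j(177) = -18937/(11 + 177) = -18937/188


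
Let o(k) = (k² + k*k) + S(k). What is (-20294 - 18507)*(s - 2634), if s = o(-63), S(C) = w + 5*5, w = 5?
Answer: -206964534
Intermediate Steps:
S(C) = 30 (S(C) = 5 + 5*5 = 5 + 25 = 30)
o(k) = 30 + 2*k² (o(k) = (k² + k*k) + 30 = (k² + k²) + 30 = 2*k² + 30 = 30 + 2*k²)
s = 7968 (s = 30 + 2*(-63)² = 30 + 2*3969 = 30 + 7938 = 7968)
(-20294 - 18507)*(s - 2634) = (-20294 - 18507)*(7968 - 2634) = -38801*5334 = -206964534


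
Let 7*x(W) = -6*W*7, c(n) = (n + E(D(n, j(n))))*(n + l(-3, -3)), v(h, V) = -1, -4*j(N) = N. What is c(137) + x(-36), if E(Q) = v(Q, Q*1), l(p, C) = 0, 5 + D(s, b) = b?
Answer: 18848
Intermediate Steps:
j(N) = -N/4
D(s, b) = -5 + b
E(Q) = -1
c(n) = n*(-1 + n) (c(n) = (n - 1)*(n + 0) = (-1 + n)*n = n*(-1 + n))
x(W) = -6*W (x(W) = (-6*W*7)/7 = (-42*W)/7 = -6*W)
c(137) + x(-36) = 137*(-1 + 137) - 6*(-36) = 137*136 + 216 = 18632 + 216 = 18848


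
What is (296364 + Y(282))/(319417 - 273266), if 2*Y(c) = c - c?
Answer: 296364/46151 ≈ 6.4216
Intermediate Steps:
Y(c) = 0 (Y(c) = (c - c)/2 = (½)*0 = 0)
(296364 + Y(282))/(319417 - 273266) = (296364 + 0)/(319417 - 273266) = 296364/46151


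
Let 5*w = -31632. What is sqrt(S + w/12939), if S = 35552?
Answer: 4*sqrt(1033325166615)/21565 ≈ 188.55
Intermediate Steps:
w = -31632/5 (w = (1/5)*(-31632) = -31632/5 ≈ -6326.4)
sqrt(S + w/12939) = sqrt(35552 - 31632/5/12939) = sqrt(35552 - 31632/5*1/12939) = sqrt(35552 - 10544/21565) = sqrt(766668336/21565) = 4*sqrt(1033325166615)/21565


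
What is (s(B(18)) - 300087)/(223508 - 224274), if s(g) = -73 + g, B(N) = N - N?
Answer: 150080/383 ≈ 391.85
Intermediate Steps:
B(N) = 0
(s(B(18)) - 300087)/(223508 - 224274) = ((-73 + 0) - 300087)/(223508 - 224274) = (-73 - 300087)/(-766) = -300160*(-1/766) = 150080/383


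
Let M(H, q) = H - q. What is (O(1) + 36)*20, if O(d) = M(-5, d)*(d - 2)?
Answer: 840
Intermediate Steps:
O(d) = (-5 - d)*(-2 + d) (O(d) = (-5 - d)*(d - 2) = (-5 - d)*(-2 + d))
(O(1) + 36)*20 = (-(-2 + 1)*(5 + 1) + 36)*20 = (-1*(-1)*6 + 36)*20 = (6 + 36)*20 = 42*20 = 840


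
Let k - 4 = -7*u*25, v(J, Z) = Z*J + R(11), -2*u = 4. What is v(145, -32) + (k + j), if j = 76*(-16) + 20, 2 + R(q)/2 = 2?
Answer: -5482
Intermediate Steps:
u = -2 (u = -1/2*4 = -2)
R(q) = 0 (R(q) = -4 + 2*2 = -4 + 4 = 0)
v(J, Z) = J*Z (v(J, Z) = Z*J + 0 = J*Z + 0 = J*Z)
k = 354 (k = 4 - 7*(-2)*25 = 4 + 14*25 = 4 + 350 = 354)
j = -1196 (j = -1216 + 20 = -1196)
v(145, -32) + (k + j) = 145*(-32) + (354 - 1196) = -4640 - 842 = -5482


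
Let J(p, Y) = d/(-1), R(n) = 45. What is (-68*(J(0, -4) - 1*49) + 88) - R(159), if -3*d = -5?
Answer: 10465/3 ≈ 3488.3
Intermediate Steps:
d = 5/3 (d = -⅓*(-5) = 5/3 ≈ 1.6667)
J(p, Y) = -5/3 (J(p, Y) = (5/3)/(-1) = (5/3)*(-1) = -5/3)
(-68*(J(0, -4) - 1*49) + 88) - R(159) = (-68*(-5/3 - 1*49) + 88) - 1*45 = (-68*(-5/3 - 49) + 88) - 45 = (-68*(-152/3) + 88) - 45 = (10336/3 + 88) - 45 = 10600/3 - 45 = 10465/3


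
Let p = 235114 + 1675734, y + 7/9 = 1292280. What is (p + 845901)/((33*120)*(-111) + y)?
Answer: 24810741/7674473 ≈ 3.2329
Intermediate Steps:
y = 11630513/9 (y = -7/9 + 1292280 = 11630513/9 ≈ 1.2923e+6)
p = 1910848
(p + 845901)/((33*120)*(-111) + y) = (1910848 + 845901)/((33*120)*(-111) + 11630513/9) = 2756749/(3960*(-111) + 11630513/9) = 2756749/(-439560 + 11630513/9) = 2756749/(7674473/9) = 2756749*(9/7674473) = 24810741/7674473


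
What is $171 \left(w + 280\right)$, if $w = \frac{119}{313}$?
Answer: $\frac{15006789}{313} \approx 47945.0$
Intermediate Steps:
$w = \frac{119}{313}$ ($w = 119 \cdot \frac{1}{313} = \frac{119}{313} \approx 0.38019$)
$171 \left(w + 280\right) = 171 \left(\frac{119}{313} + 280\right) = 171 \cdot \frac{87759}{313} = \frac{15006789}{313}$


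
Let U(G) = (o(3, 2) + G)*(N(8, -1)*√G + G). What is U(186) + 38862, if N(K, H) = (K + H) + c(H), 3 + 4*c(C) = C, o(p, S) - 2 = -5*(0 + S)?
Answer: 71970 + 1068*√186 ≈ 86536.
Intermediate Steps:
o(p, S) = 2 - 5*S (o(p, S) = 2 - 5*(0 + S) = 2 - 5*S)
c(C) = -¾ + C/4
N(K, H) = -¾ + K + 5*H/4 (N(K, H) = (K + H) + (-¾ + H/4) = (H + K) + (-¾ + H/4) = -¾ + K + 5*H/4)
U(G) = (-8 + G)*(G + 6*√G) (U(G) = ((2 - 5*2) + G)*((-¾ + 8 + (5/4)*(-1))*√G + G) = ((2 - 10) + G)*((-¾ + 8 - 5/4)*√G + G) = (-8 + G)*(6*√G + G) = (-8 + G)*(G + 6*√G))
U(186) + 38862 = (186² - 48*√186 - 8*186 + 6*186^(3/2)) + 38862 = (34596 - 48*√186 - 1488 + 6*(186*√186)) + 38862 = (34596 - 48*√186 - 1488 + 1116*√186) + 38862 = (33108 + 1068*√186) + 38862 = 71970 + 1068*√186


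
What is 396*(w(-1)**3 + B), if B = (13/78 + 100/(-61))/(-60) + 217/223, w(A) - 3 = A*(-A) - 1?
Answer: 107608567/136030 ≈ 791.06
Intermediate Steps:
w(A) = 2 - A**2 (w(A) = 3 + (A*(-A) - 1) = 3 + (-A**2 - 1) = 3 + (-1 - A**2) = 2 - A**2)
B = 4885517/4897080 (B = (13*(1/78) + 100*(-1/61))*(-1/60) + 217*(1/223) = (1/6 - 100/61)*(-1/60) + 217/223 = -539/366*(-1/60) + 217/223 = 539/21960 + 217/223 = 4885517/4897080 ≈ 0.99764)
396*(w(-1)**3 + B) = 396*((2 - 1*(-1)**2)**3 + 4885517/4897080) = 396*((2 - 1*1)**3 + 4885517/4897080) = 396*((2 - 1)**3 + 4885517/4897080) = 396*(1**3 + 4885517/4897080) = 396*(1 + 4885517/4897080) = 396*(9782597/4897080) = 107608567/136030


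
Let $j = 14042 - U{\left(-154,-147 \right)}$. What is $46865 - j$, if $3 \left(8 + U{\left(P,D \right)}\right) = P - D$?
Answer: $\frac{98438}{3} \approx 32813.0$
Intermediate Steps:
$U{\left(P,D \right)} = -8 - \frac{D}{3} + \frac{P}{3}$ ($U{\left(P,D \right)} = -8 + \frac{P - D}{3} = -8 - \left(- \frac{P}{3} + \frac{D}{3}\right) = -8 - \frac{D}{3} + \frac{P}{3}$)
$j = \frac{42157}{3}$ ($j = 14042 - \left(-8 - -49 + \frac{1}{3} \left(-154\right)\right) = 14042 - \left(-8 + 49 - \frac{154}{3}\right) = 14042 - - \frac{31}{3} = 14042 + \frac{31}{3} = \frac{42157}{3} \approx 14052.0$)
$46865 - j = 46865 - \frac{42157}{3} = \frac{98438}{3}$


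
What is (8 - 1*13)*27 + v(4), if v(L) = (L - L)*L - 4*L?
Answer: -151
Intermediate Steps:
v(L) = -4*L (v(L) = 0*L - 4*L = 0 - 4*L = -4*L)
(8 - 1*13)*27 + v(4) = (8 - 1*13)*27 - 4*4 = (8 - 13)*27 - 16 = -5*27 - 16 = -135 - 16 = -151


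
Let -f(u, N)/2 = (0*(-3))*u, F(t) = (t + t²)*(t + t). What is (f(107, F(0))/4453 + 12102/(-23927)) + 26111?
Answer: 624745795/23927 ≈ 26111.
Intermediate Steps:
F(t) = 2*t*(t + t²) (F(t) = (t + t²)*(2*t) = 2*t*(t + t²))
f(u, N) = 0 (f(u, N) = -2*0*(-3)*u = -0*u = -2*0 = 0)
(f(107, F(0))/4453 + 12102/(-23927)) + 26111 = (0/4453 + 12102/(-23927)) + 26111 = (0*(1/4453) + 12102*(-1/23927)) + 26111 = (0 - 12102/23927) + 26111 = -12102/23927 + 26111 = 624745795/23927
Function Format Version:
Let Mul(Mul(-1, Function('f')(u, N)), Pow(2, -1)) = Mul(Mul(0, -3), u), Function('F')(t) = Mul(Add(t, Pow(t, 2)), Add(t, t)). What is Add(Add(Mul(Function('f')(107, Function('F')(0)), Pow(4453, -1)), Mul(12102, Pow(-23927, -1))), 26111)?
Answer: Rational(624745795, 23927) ≈ 26111.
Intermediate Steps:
Function('F')(t) = Mul(2, t, Add(t, Pow(t, 2))) (Function('F')(t) = Mul(Add(t, Pow(t, 2)), Mul(2, t)) = Mul(2, t, Add(t, Pow(t, 2))))
Function('f')(u, N) = 0 (Function('f')(u, N) = Mul(-2, Mul(Mul(0, -3), u)) = Mul(-2, Mul(0, u)) = Mul(-2, 0) = 0)
Add(Add(Mul(Function('f')(107, Function('F')(0)), Pow(4453, -1)), Mul(12102, Pow(-23927, -1))), 26111) = Add(Add(Mul(0, Pow(4453, -1)), Mul(12102, Pow(-23927, -1))), 26111) = Add(Add(Mul(0, Rational(1, 4453)), Mul(12102, Rational(-1, 23927))), 26111) = Add(Add(0, Rational(-12102, 23927)), 26111) = Add(Rational(-12102, 23927), 26111) = Rational(624745795, 23927)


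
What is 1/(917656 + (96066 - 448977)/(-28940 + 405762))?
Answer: 376822/345792616321 ≈ 1.0897e-6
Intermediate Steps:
1/(917656 + (96066 - 448977)/(-28940 + 405762)) = 1/(917656 - 352911/376822) = 1/(345792616321/376822) = 376822/345792616321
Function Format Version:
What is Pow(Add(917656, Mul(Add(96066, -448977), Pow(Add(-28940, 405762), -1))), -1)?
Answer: Rational(376822, 345792616321) ≈ 1.0897e-6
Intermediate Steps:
Pow(Add(917656, Mul(Add(96066, -448977), Pow(Add(-28940, 405762), -1))), -1) = Pow(Add(917656, Mul(-352911, Pow(376822, -1))), -1) = Pow(Add(917656, Mul(-352911, Rational(1, 376822))), -1) = Pow(Add(917656, Rational(-352911, 376822)), -1) = Pow(Rational(345792616321, 376822), -1) = Rational(376822, 345792616321)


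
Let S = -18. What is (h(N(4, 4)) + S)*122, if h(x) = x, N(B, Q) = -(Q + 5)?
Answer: -3294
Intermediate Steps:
N(B, Q) = -5 - Q (N(B, Q) = -(5 + Q) = -5 - Q)
(h(N(4, 4)) + S)*122 = ((-5 - 1*4) - 18)*122 = ((-5 - 4) - 18)*122 = (-9 - 18)*122 = -27*122 = -3294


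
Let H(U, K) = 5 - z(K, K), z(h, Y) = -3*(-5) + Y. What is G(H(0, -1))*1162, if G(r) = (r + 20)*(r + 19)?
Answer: 127820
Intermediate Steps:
z(h, Y) = 15 + Y
H(U, K) = -10 - K (H(U, K) = 5 - (15 + K) = 5 + (-15 - K) = -10 - K)
G(r) = (19 + r)*(20 + r) (G(r) = (20 + r)*(19 + r) = (19 + r)*(20 + r))
G(H(0, -1))*1162 = (380 + (-10 - 1*(-1))² + 39*(-10 - 1*(-1)))*1162 = (380 + (-10 + 1)² + 39*(-10 + 1))*1162 = (380 + (-9)² + 39*(-9))*1162 = (380 + 81 - 351)*1162 = 110*1162 = 127820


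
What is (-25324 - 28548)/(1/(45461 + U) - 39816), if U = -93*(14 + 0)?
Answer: 2378933648/1758234743 ≈ 1.3530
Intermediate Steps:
U = -1302 (U = -93*14 = -1302)
(-25324 - 28548)/(1/(45461 + U) - 39816) = (-25324 - 28548)/(1/(45461 - 1302) - 39816) = -53872/(1/44159 - 39816) = -53872/(-1758234743/44159) = -53872*(-44159/1758234743) = 2378933648/1758234743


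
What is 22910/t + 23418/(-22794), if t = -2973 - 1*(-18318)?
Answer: 5428711/11659131 ≈ 0.46562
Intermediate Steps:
t = 15345 (t = -2973 + 18318 = 15345)
22910/t + 23418/(-22794) = 22910/15345 + 23418/(-22794) = 22910*(1/15345) + 23418*(-1/22794) = 4582/3069 - 3903/3799 = 5428711/11659131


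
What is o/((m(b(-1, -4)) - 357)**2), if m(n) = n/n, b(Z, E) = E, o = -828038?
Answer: -414019/63368 ≈ -6.5336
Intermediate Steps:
m(n) = 1
o/((m(b(-1, -4)) - 357)**2) = -828038/(1 - 357)**2 = -828038/((-356)**2) = -828038/126736 = -828038*1/126736 = -414019/63368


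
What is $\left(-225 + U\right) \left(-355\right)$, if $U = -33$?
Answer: $91590$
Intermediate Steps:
$\left(-225 + U\right) \left(-355\right) = \left(-225 - 33\right) \left(-355\right) = \left(-258\right) \left(-355\right) = 91590$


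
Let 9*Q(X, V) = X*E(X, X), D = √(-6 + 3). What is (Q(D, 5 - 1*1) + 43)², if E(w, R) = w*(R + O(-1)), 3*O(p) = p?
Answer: 150517/81 - 776*I*√3/27 ≈ 1858.2 - 49.78*I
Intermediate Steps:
O(p) = p/3
D = I*√3 (D = √(-3) = I*√3 ≈ 1.732*I)
E(w, R) = w*(-⅓ + R) (E(w, R) = w*(R + (⅓)*(-1)) = w*(R - ⅓) = w*(-⅓ + R))
Q(X, V) = X²*(-⅓ + X)/9 (Q(X, V) = (X*(X*(-⅓ + X)))/9 = (X²*(-⅓ + X))/9 = X²*(-⅓ + X)/9)
(Q(D, 5 - 1*1) + 43)² = ((I*√3)²*(-1 + 3*(I*√3))/27 + 43)² = ((1/27)*(-3)*(-1 + 3*I*√3) + 43)² = ((⅑ - I*√3/3) + 43)² = (388/9 - I*√3/3)²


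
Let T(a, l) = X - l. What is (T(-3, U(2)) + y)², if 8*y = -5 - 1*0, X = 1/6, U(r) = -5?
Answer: 11881/576 ≈ 20.627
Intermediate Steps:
X = ⅙ ≈ 0.16667
y = -5/8 (y = (-5 - 1*0)/8 = (-5 + 0)/8 = (⅛)*(-5) = -5/8 ≈ -0.62500)
T(a, l) = ⅙ - l
(T(-3, U(2)) + y)² = ((⅙ - 1*(-5)) - 5/8)² = ((⅙ + 5) - 5/8)² = (31/6 - 5/8)² = (109/24)² = 11881/576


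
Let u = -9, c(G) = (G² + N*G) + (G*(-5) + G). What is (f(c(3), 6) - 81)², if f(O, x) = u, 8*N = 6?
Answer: 8100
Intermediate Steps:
N = ¾ (N = (⅛)*6 = ¾ ≈ 0.75000)
c(G) = G² - 13*G/4 (c(G) = (G² + 3*G/4) + (G*(-5) + G) = (G² + 3*G/4) + (-5*G + G) = (G² + 3*G/4) - 4*G = G² - 13*G/4)
f(O, x) = -9
(f(c(3), 6) - 81)² = (-9 - 81)² = (-90)² = 8100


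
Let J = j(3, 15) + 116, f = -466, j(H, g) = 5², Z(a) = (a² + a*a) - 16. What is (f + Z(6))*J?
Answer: -57810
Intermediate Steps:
Z(a) = -16 + 2*a² (Z(a) = (a² + a²) - 16 = 2*a² - 16 = -16 + 2*a²)
j(H, g) = 25
J = 141 (J = 25 + 116 = 141)
(f + Z(6))*J = (-466 + (-16 + 2*6²))*141 = (-466 + (-16 + 2*36))*141 = (-466 + (-16 + 72))*141 = (-466 + 56)*141 = -410*141 = -57810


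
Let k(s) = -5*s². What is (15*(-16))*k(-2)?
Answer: 4800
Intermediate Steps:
(15*(-16))*k(-2) = (15*(-16))*(-5*(-2)²) = -(-1200)*4 = -240*(-20) = 4800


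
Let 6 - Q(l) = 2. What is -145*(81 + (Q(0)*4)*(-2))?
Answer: -7105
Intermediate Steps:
Q(l) = 4 (Q(l) = 6 - 1*2 = 6 - 2 = 4)
-145*(81 + (Q(0)*4)*(-2)) = -145*(81 + (4*4)*(-2)) = -145*(81 + 16*(-2)) = -145*(81 - 32) = -145*49 = -7105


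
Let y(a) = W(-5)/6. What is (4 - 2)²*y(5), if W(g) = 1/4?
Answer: ⅙ ≈ 0.16667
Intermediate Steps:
W(g) = ¼
y(a) = 1/24 (y(a) = (¼)/6 = (¼)*(⅙) = 1/24)
(4 - 2)²*y(5) = (4 - 2)²*(1/24) = 2²*(1/24) = 4*(1/24) = ⅙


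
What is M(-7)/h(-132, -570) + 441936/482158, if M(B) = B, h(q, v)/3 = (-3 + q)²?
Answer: 12079737847/13180994325 ≈ 0.91645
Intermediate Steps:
h(q, v) = 3*(-3 + q)²
M(-7)/h(-132, -570) + 441936/482158 = -7*1/(3*(-3 - 132)²) + 441936/482158 = -7/(3*(-135)²) + 441936*(1/482158) = -7/(3*18225) + 220968/241079 = -7/54675 + 220968/241079 = 12079737847/13180994325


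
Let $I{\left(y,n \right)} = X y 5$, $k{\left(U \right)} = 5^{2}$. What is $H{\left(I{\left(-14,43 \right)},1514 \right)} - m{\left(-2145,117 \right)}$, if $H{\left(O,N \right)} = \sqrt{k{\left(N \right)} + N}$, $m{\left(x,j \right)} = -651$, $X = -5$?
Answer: $651 + 9 \sqrt{19} \approx 690.23$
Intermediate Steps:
$k{\left(U \right)} = 25$
$I{\left(y,n \right)} = - 25 y$ ($I{\left(y,n \right)} = - 5 y 5 = - 25 y$)
$H{\left(O,N \right)} = \sqrt{25 + N}$
$H{\left(I{\left(-14,43 \right)},1514 \right)} - m{\left(-2145,117 \right)} = \sqrt{25 + 1514} - -651 = \sqrt{1539} + 651 = 9 \sqrt{19} + 651 = 651 + 9 \sqrt{19}$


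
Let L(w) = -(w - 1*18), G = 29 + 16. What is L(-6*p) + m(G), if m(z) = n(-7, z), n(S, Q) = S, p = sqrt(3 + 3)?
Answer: 11 + 6*sqrt(6) ≈ 25.697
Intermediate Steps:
p = sqrt(6) ≈ 2.4495
G = 45
m(z) = -7
L(w) = 18 - w (L(w) = -(w - 18) = -(-18 + w) = 18 - w)
L(-6*p) + m(G) = (18 - (-6)*sqrt(6)) - 7 = (18 + 6*sqrt(6)) - 7 = 11 + 6*sqrt(6)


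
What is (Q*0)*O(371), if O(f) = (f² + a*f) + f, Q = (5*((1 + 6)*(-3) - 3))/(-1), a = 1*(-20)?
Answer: 0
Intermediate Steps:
a = -20
Q = 120 (Q = (5*(7*(-3) - 3))*(-1) = (5*(-21 - 3))*(-1) = (5*(-24))*(-1) = -120*(-1) = 120)
O(f) = f² - 19*f (O(f) = (f² - 20*f) + f = f² - 19*f)
(Q*0)*O(371) = (120*0)*(371*(-19 + 371)) = 0*(371*352) = 0*130592 = 0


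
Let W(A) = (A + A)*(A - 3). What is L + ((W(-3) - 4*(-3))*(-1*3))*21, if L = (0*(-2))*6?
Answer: -3024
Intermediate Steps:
L = 0 (L = 0*6 = 0)
W(A) = 2*A*(-3 + A) (W(A) = (2*A)*(-3 + A) = 2*A*(-3 + A))
L + ((W(-3) - 4*(-3))*(-1*3))*21 = 0 + ((2*(-3)*(-3 - 3) - 4*(-3))*(-1*3))*21 = 0 + ((2*(-3)*(-6) + 12)*(-3))*21 = 0 + ((36 + 12)*(-3))*21 = 0 + (48*(-3))*21 = 0 - 144*21 = 0 - 3024 = -3024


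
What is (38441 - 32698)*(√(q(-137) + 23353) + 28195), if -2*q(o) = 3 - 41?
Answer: 161923885 + 11486*√5843 ≈ 1.6280e+8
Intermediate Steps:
q(o) = 19 (q(o) = -(3 - 41)/2 = -½*(-38) = 19)
(38441 - 32698)*(√(q(-137) + 23353) + 28195) = (38441 - 32698)*(√(19 + 23353) + 28195) = 5743*(√23372 + 28195) = 5743*(2*√5843 + 28195) = 5743*(28195 + 2*√5843) = 161923885 + 11486*√5843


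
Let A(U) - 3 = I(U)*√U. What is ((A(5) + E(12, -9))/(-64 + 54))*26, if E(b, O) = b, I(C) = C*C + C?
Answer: -39 - 78*√5 ≈ -213.41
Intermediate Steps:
I(C) = C + C² (I(C) = C² + C = C + C²)
A(U) = 3 + U^(3/2)*(1 + U) (A(U) = 3 + (U*(1 + U))*√U = 3 + U^(3/2)*(1 + U))
((A(5) + E(12, -9))/(-64 + 54))*26 = (((3 + 5^(3/2)*(1 + 5)) + 12)/(-64 + 54))*26 = (((3 + (5*√5)*6) + 12)/(-10))*26 = (((3 + 30*√5) + 12)*(-⅒))*26 = ((15 + 30*√5)*(-⅒))*26 = (-3/2 - 3*√5)*26 = -39 - 78*√5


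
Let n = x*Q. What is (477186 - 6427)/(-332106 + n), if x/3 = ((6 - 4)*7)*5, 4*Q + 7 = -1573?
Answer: -470759/415056 ≈ -1.1342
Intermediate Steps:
Q = -395 (Q = -7/4 + (1/4)*(-1573) = -7/4 - 1573/4 = -395)
x = 210 (x = 3*(((6 - 4)*7)*5) = 3*((2*7)*5) = 3*(14*5) = 3*70 = 210)
n = -82950 (n = 210*(-395) = -82950)
(477186 - 6427)/(-332106 + n) = (477186 - 6427)/(-332106 - 82950) = 470759/(-415056) = 470759*(-1/415056) = -470759/415056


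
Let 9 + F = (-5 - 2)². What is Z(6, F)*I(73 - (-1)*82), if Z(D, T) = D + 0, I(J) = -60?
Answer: -360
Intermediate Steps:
F = 40 (F = -9 + (-5 - 2)² = -9 + (-7)² = -9 + 49 = 40)
Z(D, T) = D
Z(6, F)*I(73 - (-1)*82) = 6*(-60) = -360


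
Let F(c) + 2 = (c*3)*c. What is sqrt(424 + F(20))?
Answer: sqrt(1622) ≈ 40.274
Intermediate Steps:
F(c) = -2 + 3*c**2 (F(c) = -2 + (c*3)*c = -2 + (3*c)*c = -2 + 3*c**2)
sqrt(424 + F(20)) = sqrt(424 + (-2 + 3*20**2)) = sqrt(424 + (-2 + 3*400)) = sqrt(424 + (-2 + 1200)) = sqrt(424 + 1198) = sqrt(1622)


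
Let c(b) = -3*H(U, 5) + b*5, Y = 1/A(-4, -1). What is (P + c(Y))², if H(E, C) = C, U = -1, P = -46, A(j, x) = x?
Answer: 4356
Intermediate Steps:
Y = -1 (Y = 1/(-1) = -1)
c(b) = -15 + 5*b (c(b) = -3*5 + b*5 = -15 + 5*b)
(P + c(Y))² = (-46 + (-15 + 5*(-1)))² = (-46 + (-15 - 5))² = (-46 - 20)² = (-66)² = 4356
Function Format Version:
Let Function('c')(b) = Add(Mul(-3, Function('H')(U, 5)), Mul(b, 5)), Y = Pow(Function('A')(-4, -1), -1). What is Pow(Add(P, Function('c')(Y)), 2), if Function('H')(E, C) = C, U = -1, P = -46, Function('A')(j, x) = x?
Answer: 4356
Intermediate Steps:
Y = -1 (Y = Pow(-1, -1) = -1)
Function('c')(b) = Add(-15, Mul(5, b)) (Function('c')(b) = Add(Mul(-3, 5), Mul(b, 5)) = Add(-15, Mul(5, b)))
Pow(Add(P, Function('c')(Y)), 2) = Pow(Add(-46, Add(-15, Mul(5, -1))), 2) = Pow(Add(-46, Add(-15, -5)), 2) = Pow(Add(-46, -20), 2) = Pow(-66, 2) = 4356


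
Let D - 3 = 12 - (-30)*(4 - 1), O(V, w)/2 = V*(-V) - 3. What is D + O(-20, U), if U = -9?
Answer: -701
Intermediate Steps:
O(V, w) = -6 - 2*V² (O(V, w) = 2*(V*(-V) - 3) = 2*(-V² - 3) = 2*(-3 - V²) = -6 - 2*V²)
D = 105 (D = 3 + (12 - (-30)*(4 - 1)) = 3 + (12 - (-30)*3) = 3 + (12 - 10*(-9)) = 3 + (12 + 90) = 3 + 102 = 105)
D + O(-20, U) = 105 + (-6 - 2*(-20)²) = 105 + (-6 - 2*400) = 105 + (-6 - 800) = 105 - 806 = -701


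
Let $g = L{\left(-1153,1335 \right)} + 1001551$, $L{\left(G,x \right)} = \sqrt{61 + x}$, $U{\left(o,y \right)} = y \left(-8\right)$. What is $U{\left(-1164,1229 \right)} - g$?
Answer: $-1011383 - 2 \sqrt{349} \approx -1.0114 \cdot 10^{6}$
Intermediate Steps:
$U{\left(o,y \right)} = - 8 y$
$g = 1001551 + 2 \sqrt{349}$ ($g = \sqrt{61 + 1335} + 1001551 = \sqrt{1396} + 1001551 = 2 \sqrt{349} + 1001551 = 1001551 + 2 \sqrt{349} \approx 1.0016 \cdot 10^{6}$)
$U{\left(-1164,1229 \right)} - g = \left(-8\right) 1229 - \left(1001551 + 2 \sqrt{349}\right) = -9832 - \left(1001551 + 2 \sqrt{349}\right) = -1011383 - 2 \sqrt{349}$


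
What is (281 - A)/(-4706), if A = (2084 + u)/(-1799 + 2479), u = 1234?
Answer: -93881/1600040 ≈ -0.058674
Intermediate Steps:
A = 1659/340 (A = (2084 + 1234)/(-1799 + 2479) = 3318/680 = 3318*(1/680) = 1659/340 ≈ 4.8794)
(281 - A)/(-4706) = (281 - 1*1659/340)/(-4706) = (281 - 1659/340)*(-1/4706) = (93881/340)*(-1/4706) = -93881/1600040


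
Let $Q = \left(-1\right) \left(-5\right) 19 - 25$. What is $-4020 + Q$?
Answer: $-3950$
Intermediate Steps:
$Q = 70$ ($Q = 5 \cdot 19 - 25 = 95 - 25 = 70$)
$-4020 + Q = -4020 + 70 = -3950$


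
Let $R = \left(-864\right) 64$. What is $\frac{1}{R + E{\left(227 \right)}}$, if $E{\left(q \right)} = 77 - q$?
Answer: $- \frac{1}{55446} \approx -1.8036 \cdot 10^{-5}$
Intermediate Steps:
$R = -55296$
$\frac{1}{R + E{\left(227 \right)}} = \frac{1}{-55296 + \left(77 - 227\right)} = \frac{1}{-55296 - 150} = \frac{1}{-55446} = - \frac{1}{55446}$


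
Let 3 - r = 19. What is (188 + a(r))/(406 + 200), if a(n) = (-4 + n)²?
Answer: 98/101 ≈ 0.97030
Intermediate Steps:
r = -16 (r = 3 - 1*19 = 3 - 19 = -16)
(188 + a(r))/(406 + 200) = (188 + (-4 - 16)²)/(406 + 200) = (188 + (-20)²)/606 = (188 + 400)*(1/606) = 588*(1/606) = 98/101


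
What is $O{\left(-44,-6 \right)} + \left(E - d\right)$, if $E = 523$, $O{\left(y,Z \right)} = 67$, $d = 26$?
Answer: $564$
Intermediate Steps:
$O{\left(-44,-6 \right)} + \left(E - d\right) = 67 + \left(523 - 26\right) = 67 + 497 = 564$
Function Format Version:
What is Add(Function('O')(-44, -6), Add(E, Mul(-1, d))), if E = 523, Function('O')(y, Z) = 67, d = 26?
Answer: 564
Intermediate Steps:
Add(Function('O')(-44, -6), Add(E, Mul(-1, d))) = Add(67, Add(523, Mul(-1, 26))) = Add(67, Add(523, -26)) = Add(67, 497) = 564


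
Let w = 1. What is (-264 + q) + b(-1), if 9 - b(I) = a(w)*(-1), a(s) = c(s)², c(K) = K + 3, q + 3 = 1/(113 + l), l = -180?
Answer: -16215/67 ≈ -242.01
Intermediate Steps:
q = -202/67 (q = -3 + 1/(113 - 180) = -3 + 1/(-67) = -3 - 1/67 = -202/67 ≈ -3.0149)
c(K) = 3 + K
a(s) = (3 + s)²
b(I) = 25 (b(I) = 9 - (3 + 1)²*(-1) = 9 - 4²*(-1) = 9 - 16*(-1) = 9 - 1*(-16) = 9 + 16 = 25)
(-264 + q) + b(-1) = (-264 - 202/67) + 25 = -17890/67 + 25 = -16215/67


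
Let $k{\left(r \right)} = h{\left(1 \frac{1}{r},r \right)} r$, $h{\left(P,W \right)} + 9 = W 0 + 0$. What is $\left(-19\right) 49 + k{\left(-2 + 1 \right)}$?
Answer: $-922$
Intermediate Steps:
$h{\left(P,W \right)} = -9$ ($h{\left(P,W \right)} = -9 + \left(W 0 + 0\right) = -9 + \left(0 + 0\right) = -9 + 0 = -9$)
$k{\left(r \right)} = - 9 r$
$\left(-19\right) 49 + k{\left(-2 + 1 \right)} = \left(-19\right) 49 - 9 \left(-2 + 1\right) = -931 - -9 = -931 + 9 = -922$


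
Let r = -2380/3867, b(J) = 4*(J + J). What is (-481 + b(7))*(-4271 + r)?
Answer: 7020293225/3867 ≈ 1.8154e+6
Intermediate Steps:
b(J) = 8*J (b(J) = 4*(2*J) = 8*J)
r = -2380/3867 (r = -2380*1/3867 = -2380/3867 ≈ -0.61546)
(-481 + b(7))*(-4271 + r) = (-481 + 8*7)*(-4271 - 2380/3867) = (-481 + 56)*(-16518337/3867) = -425*(-16518337/3867) = 7020293225/3867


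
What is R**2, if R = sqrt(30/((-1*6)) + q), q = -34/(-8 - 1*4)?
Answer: -13/6 ≈ -2.1667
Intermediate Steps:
q = 17/6 (q = -34/(-8 - 4) = -34/(-12) = -34*(-1/12) = 17/6 ≈ 2.8333)
R = I*sqrt(78)/6 (R = sqrt(30/((-1*6)) + 17/6) = sqrt(30/(-6) + 17/6) = sqrt(30*(-1/6) + 17/6) = sqrt(-5 + 17/6) = sqrt(-13/6) = I*sqrt(78)/6 ≈ 1.472*I)
R**2 = (I*sqrt(78)/6)**2 = -13/6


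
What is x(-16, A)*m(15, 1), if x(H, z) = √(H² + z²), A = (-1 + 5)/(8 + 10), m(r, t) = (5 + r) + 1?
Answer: 14*√5185/3 ≈ 336.03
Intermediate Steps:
m(r, t) = 6 + r
A = 2/9 (A = 4/18 = 4*(1/18) = 2/9 ≈ 0.22222)
x(-16, A)*m(15, 1) = √((-16)² + (2/9)²)*(6 + 15) = √(256 + 4/81)*21 = √(20740/81)*21 = (2*√5185/9)*21 = 14*√5185/3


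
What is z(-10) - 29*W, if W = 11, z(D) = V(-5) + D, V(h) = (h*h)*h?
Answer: -454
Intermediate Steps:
V(h) = h³ (V(h) = h²*h = h³)
z(D) = -125 + D (z(D) = (-5)³ + D = -125 + D)
z(-10) - 29*W = (-125 - 10) - 29*11 = -135 - 319 = -454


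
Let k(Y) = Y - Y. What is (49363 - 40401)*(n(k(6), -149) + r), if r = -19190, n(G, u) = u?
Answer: -173316118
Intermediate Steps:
k(Y) = 0
(49363 - 40401)*(n(k(6), -149) + r) = (49363 - 40401)*(-149 - 19190) = 8962*(-19339) = -173316118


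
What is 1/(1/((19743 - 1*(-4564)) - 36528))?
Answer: -12221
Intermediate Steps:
1/(1/((19743 - 1*(-4564)) - 36528)) = 1/(1/((19743 + 4564) - 36528)) = 1/(1/(24307 - 36528)) = 1/(1/(-12221)) = 1/(-1/12221) = -12221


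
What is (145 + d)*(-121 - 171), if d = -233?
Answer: 25696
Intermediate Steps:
(145 + d)*(-121 - 171) = (145 - 233)*(-121 - 171) = -88*(-292) = 25696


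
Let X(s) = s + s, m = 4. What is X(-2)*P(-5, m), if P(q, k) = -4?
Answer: 16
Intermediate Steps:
X(s) = 2*s
X(-2)*P(-5, m) = (2*(-2))*(-4) = -4*(-4) = 16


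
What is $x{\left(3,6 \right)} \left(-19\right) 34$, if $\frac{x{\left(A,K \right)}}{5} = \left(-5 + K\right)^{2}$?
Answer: $-3230$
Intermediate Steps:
$x{\left(A,K \right)} = 5 \left(-5 + K\right)^{2}$
$x{\left(3,6 \right)} \left(-19\right) 34 = 5 \left(-5 + 6\right)^{2} \left(-19\right) 34 = 5 \cdot 1^{2} \left(-19\right) 34 = 5 \cdot 1 \left(-19\right) 34 = 5 \left(-19\right) 34 = \left(-95\right) 34 = -3230$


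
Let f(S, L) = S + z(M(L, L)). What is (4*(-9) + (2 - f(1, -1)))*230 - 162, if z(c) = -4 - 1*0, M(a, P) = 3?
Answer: -7292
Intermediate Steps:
z(c) = -4 (z(c) = -4 + 0 = -4)
f(S, L) = -4 + S (f(S, L) = S - 4 = -4 + S)
(4*(-9) + (2 - f(1, -1)))*230 - 162 = (4*(-9) + (2 - (-4 + 1)))*230 - 162 = (-36 + (2 - 1*(-3)))*230 - 162 = (-36 + (2 + 3))*230 - 162 = (-36 + 5)*230 - 162 = -31*230 - 162 = -7130 - 162 = -7292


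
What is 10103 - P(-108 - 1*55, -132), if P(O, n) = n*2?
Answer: 10367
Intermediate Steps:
P(O, n) = 2*n
10103 - P(-108 - 1*55, -132) = 10103 - 2*(-132) = 10103 - 1*(-264) = 10103 + 264 = 10367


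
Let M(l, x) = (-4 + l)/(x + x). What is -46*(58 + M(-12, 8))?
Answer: -2622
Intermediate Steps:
M(l, x) = (-4 + l)/(2*x) (M(l, x) = (-4 + l)/((2*x)) = (-4 + l)*(1/(2*x)) = (-4 + l)/(2*x))
-46*(58 + M(-12, 8)) = -46*(58 + (½)*(-4 - 12)/8) = -46*(58 + (½)*(⅛)*(-16)) = -46*(58 - 1) = -46*57 = -2622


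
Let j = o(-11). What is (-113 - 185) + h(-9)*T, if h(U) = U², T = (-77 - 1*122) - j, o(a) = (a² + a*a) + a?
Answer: -35128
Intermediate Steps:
o(a) = a + 2*a² (o(a) = (a² + a²) + a = 2*a² + a = a + 2*a²)
j = 231 (j = -11*(1 + 2*(-11)) = -11*(1 - 22) = -11*(-21) = 231)
T = -430 (T = (-77 - 1*122) - 1*231 = (-77 - 122) - 231 = -199 - 231 = -430)
(-113 - 185) + h(-9)*T = (-113 - 185) + (-9)²*(-430) = -298 + 81*(-430) = -298 - 34830 = -35128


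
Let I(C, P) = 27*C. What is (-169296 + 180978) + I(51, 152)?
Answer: 13059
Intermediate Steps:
(-169296 + 180978) + I(51, 152) = (-169296 + 180978) + 27*51 = 11682 + 1377 = 13059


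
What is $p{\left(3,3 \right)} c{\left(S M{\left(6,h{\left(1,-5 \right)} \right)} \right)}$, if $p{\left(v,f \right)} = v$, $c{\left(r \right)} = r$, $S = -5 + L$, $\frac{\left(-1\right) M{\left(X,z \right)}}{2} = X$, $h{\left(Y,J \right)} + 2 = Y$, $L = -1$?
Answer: $216$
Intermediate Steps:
$h{\left(Y,J \right)} = -2 + Y$
$M{\left(X,z \right)} = - 2 X$
$S = -6$ ($S = -5 - 1 = -6$)
$p{\left(3,3 \right)} c{\left(S M{\left(6,h{\left(1,-5 \right)} \right)} \right)} = 3 \left(- 6 \left(\left(-2\right) 6\right)\right) = 3 \left(\left(-6\right) \left(-12\right)\right) = 3 \cdot 72 = 216$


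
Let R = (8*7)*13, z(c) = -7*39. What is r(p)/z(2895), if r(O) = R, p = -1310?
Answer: -8/3 ≈ -2.6667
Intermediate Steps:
z(c) = -273
R = 728 (R = 56*13 = 728)
r(O) = 728
r(p)/z(2895) = 728/(-273) = 728*(-1/273) = -8/3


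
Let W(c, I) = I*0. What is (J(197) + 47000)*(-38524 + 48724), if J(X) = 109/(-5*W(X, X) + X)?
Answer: 94442911800/197 ≈ 4.7941e+8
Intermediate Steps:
W(c, I) = 0
J(X) = 109/X (J(X) = 109/(-5*0 + X) = 109/(0 + X) = 109/X)
(J(197) + 47000)*(-38524 + 48724) = (109/197 + 47000)*(-38524 + 48724) = (109*(1/197) + 47000)*10200 = (109/197 + 47000)*10200 = (9259109/197)*10200 = 94442911800/197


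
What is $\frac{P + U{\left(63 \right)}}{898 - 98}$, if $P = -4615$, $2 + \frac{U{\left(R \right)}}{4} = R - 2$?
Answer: $- \frac{4379}{800} \approx -5.4737$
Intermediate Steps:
$U{\left(R \right)} = -16 + 4 R$ ($U{\left(R \right)} = -8 + 4 \left(R - 2\right) = -8 + 4 \left(-2 + R\right) = -8 + \left(-8 + 4 R\right) = -16 + 4 R$)
$\frac{P + U{\left(63 \right)}}{898 - 98} = \frac{-4615 + \left(-16 + 4 \cdot 63\right)}{898 - 98} = \frac{-4615 + \left(-16 + 252\right)}{800} = \left(-4615 + 236\right) \frac{1}{800} = \left(-4379\right) \frac{1}{800} = - \frac{4379}{800}$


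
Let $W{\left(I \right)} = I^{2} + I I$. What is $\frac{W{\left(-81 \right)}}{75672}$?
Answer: $\frac{729}{4204} \approx 0.17341$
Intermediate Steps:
$W{\left(I \right)} = 2 I^{2}$ ($W{\left(I \right)} = I^{2} + I^{2} = 2 I^{2}$)
$\frac{W{\left(-81 \right)}}{75672} = \frac{2 \left(-81\right)^{2}}{75672} = 2 \cdot 6561 \cdot \frac{1}{75672} = 13122 \cdot \frac{1}{75672} = \frac{729}{4204}$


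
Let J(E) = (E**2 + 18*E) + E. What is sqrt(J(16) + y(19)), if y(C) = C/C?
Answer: sqrt(561) ≈ 23.685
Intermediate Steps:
J(E) = E**2 + 19*E
y(C) = 1
sqrt(J(16) + y(19)) = sqrt(16*(19 + 16) + 1) = sqrt(16*35 + 1) = sqrt(560 + 1) = sqrt(561)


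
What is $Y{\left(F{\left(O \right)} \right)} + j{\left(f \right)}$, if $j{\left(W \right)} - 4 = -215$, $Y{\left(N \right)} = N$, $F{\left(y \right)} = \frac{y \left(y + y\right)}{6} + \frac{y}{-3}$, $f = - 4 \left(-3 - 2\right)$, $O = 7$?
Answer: $-197$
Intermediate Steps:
$f = 20$ ($f = \left(-4\right) \left(-5\right) = 20$)
$F{\left(y \right)} = - \frac{y}{3} + \frac{y^{2}}{3}$ ($F{\left(y \right)} = y 2 y \frac{1}{6} + y \left(- \frac{1}{3}\right) = 2 y^{2} \cdot \frac{1}{6} - \frac{y}{3} = \frac{y^{2}}{3} - \frac{y}{3} = - \frac{y}{3} + \frac{y^{2}}{3}$)
$j{\left(W \right)} = -211$ ($j{\left(W \right)} = 4 - 215 = -211$)
$Y{\left(F{\left(O \right)} \right)} + j{\left(f \right)} = \frac{1}{3} \cdot 7 \left(-1 + 7\right) - 211 = \frac{1}{3} \cdot 7 \cdot 6 - 211 = 14 - 211 = -197$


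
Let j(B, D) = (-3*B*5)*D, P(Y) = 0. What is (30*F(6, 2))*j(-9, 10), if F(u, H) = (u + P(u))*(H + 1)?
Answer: 729000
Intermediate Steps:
F(u, H) = u*(1 + H) (F(u, H) = (u + 0)*(H + 1) = u*(1 + H))
j(B, D) = -15*B*D (j(B, D) = (-15*B)*D = -15*B*D)
(30*F(6, 2))*j(-9, 10) = (30*(6*(1 + 2)))*(-15*(-9)*10) = (30*(6*3))*1350 = (30*18)*1350 = 540*1350 = 729000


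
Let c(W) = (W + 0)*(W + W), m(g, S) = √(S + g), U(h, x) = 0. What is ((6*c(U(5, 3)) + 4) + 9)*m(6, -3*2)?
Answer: 0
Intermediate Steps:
c(W) = 2*W² (c(W) = W*(2*W) = 2*W²)
((6*c(U(5, 3)) + 4) + 9)*m(6, -3*2) = ((6*(2*0²) + 4) + 9)*√(-3*2 + 6) = ((6*(2*0) + 4) + 9)*√(-6 + 6) = ((6*0 + 4) + 9)*√0 = ((0 + 4) + 9)*0 = (4 + 9)*0 = 13*0 = 0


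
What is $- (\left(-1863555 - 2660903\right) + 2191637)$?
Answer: $2332821$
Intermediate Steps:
$- (\left(-1863555 - 2660903\right) + 2191637) = - (-4524458 + 2191637) = \left(-1\right) \left(-2332821\right) = 2332821$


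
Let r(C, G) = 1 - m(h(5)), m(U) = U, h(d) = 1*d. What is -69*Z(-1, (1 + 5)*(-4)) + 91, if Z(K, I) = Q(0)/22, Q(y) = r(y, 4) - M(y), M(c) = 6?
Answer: 1346/11 ≈ 122.36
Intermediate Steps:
h(d) = d
r(C, G) = -4 (r(C, G) = 1 - 1*5 = 1 - 5 = -4)
Q(y) = -10 (Q(y) = -4 - 1*6 = -4 - 6 = -10)
Z(K, I) = -5/11 (Z(K, I) = -10/22 = -10*1/22 = -5/11)
-69*Z(-1, (1 + 5)*(-4)) + 91 = -69*(-5/11) + 91 = 345/11 + 91 = 1346/11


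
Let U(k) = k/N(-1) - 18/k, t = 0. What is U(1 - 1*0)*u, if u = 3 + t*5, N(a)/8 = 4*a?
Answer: -1731/32 ≈ -54.094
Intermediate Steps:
N(a) = 32*a (N(a) = 8*(4*a) = 32*a)
U(k) = -18/k - k/32 (U(k) = k/((32*(-1))) - 18/k = k/(-32) - 18/k = k*(-1/32) - 18/k = -k/32 - 18/k = -18/k - k/32)
u = 3 (u = 3 + 0*5 = 3 + 0 = 3)
U(1 - 1*0)*u = (-18/(1 - 1*0) - (1 - 1*0)/32)*3 = (-18/(1 + 0) - (1 + 0)/32)*3 = (-18/1 - 1/32*1)*3 = (-18*1 - 1/32)*3 = (-18 - 1/32)*3 = -577/32*3 = -1731/32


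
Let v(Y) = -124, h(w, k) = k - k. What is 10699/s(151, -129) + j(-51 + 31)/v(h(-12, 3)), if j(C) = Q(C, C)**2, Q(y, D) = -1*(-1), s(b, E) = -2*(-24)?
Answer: 331657/1488 ≈ 222.89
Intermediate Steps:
h(w, k) = 0
s(b, E) = 48
Q(y, D) = 1
j(C) = 1 (j(C) = 1**2 = 1)
10699/s(151, -129) + j(-51 + 31)/v(h(-12, 3)) = 10699/48 + 1/(-124) = 10699*(1/48) + 1*(-1/124) = 10699/48 - 1/124 = 331657/1488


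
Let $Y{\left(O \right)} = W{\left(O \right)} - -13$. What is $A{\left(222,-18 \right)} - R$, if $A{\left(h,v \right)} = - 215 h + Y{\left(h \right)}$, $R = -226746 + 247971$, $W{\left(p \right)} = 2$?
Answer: $-68940$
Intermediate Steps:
$Y{\left(O \right)} = 15$ ($Y{\left(O \right)} = 2 - -13 = 2 + 13 = 15$)
$R = 21225$
$A{\left(h,v \right)} = 15 - 215 h$ ($A{\left(h,v \right)} = - 215 h + 15 = 15 - 215 h$)
$A{\left(222,-18 \right)} - R = \left(15 - 47730\right) - 21225 = -47715 - 21225 = -68940$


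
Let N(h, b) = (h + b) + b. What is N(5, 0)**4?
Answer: 625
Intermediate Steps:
N(h, b) = h + 2*b (N(h, b) = (b + h) + b = h + 2*b)
N(5, 0)**4 = (5 + 2*0)**4 = (5 + 0)**4 = 5**4 = 625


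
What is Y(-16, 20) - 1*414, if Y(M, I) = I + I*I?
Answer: 6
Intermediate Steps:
Y(M, I) = I + I²
Y(-16, 20) - 1*414 = 20*(1 + 20) - 1*414 = 20*21 - 414 = 420 - 414 = 6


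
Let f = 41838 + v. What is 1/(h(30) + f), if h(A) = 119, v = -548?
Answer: 1/41409 ≈ 2.4149e-5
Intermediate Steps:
f = 41290 (f = 41838 - 548 = 41290)
1/(h(30) + f) = 1/(119 + 41290) = 1/41409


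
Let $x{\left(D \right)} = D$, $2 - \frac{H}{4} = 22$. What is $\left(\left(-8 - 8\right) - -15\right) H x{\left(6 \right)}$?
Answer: $480$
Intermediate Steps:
$H = -80$ ($H = 8 - 88 = -80$)
$\left(\left(-8 - 8\right) - -15\right) H x{\left(6 \right)} = \left(\left(-8 - 8\right) - -15\right) \left(-80\right) 6 = \left(\left(-8 - 8\right) + 15\right) \left(-80\right) 6 = \left(-16 + 15\right) \left(-80\right) 6 = \left(-1\right) \left(-80\right) 6 = 80 \cdot 6 = 480$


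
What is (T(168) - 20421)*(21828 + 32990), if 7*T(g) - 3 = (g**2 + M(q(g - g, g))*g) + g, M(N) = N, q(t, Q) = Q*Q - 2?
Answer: 253628852592/7 ≈ 3.6233e+10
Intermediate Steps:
q(t, Q) = -2 + Q**2 (q(t, Q) = Q**2 - 2 = -2 + Q**2)
T(g) = 3/7 + g/7 + g**2/7 + g*(-2 + g**2)/7 (T(g) = 3/7 + ((g**2 + (-2 + g**2)*g) + g)/7 = 3/7 + ((g**2 + g*(-2 + g**2)) + g)/7 = 3/7 + (g + g**2 + g*(-2 + g**2))/7 = 3/7 + (g/7 + g**2/7 + g*(-2 + g**2)/7) = 3/7 + g/7 + g**2/7 + g*(-2 + g**2)/7)
(T(168) - 20421)*(21828 + 32990) = ((3/7 - 1/7*168 + (1/7)*168**2 + (1/7)*168**3) - 20421)*(21828 + 32990) = ((3/7 - 24 + (1/7)*28224 + (1/7)*4741632) - 20421)*54818 = ((3/7 - 24 + 4032 + 677376) - 20421)*54818 = (4769691/7 - 20421)*54818 = (4626744/7)*54818 = 253628852592/7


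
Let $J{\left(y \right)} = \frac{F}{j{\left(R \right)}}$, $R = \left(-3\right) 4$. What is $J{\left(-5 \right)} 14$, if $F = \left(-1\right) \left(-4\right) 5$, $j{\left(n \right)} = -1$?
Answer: $-280$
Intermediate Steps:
$R = -12$
$F = 20$ ($F = 4 \cdot 5 = 20$)
$J{\left(y \right)} = -20$ ($J{\left(y \right)} = \frac{20}{-1} = 20 \left(-1\right) = -20$)
$J{\left(-5 \right)} 14 = \left(-20\right) 14 = -280$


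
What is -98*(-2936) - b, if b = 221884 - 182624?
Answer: 248468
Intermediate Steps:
b = 39260
-98*(-2936) - b = -98*(-2936) - 1*39260 = 287728 - 39260 = 248468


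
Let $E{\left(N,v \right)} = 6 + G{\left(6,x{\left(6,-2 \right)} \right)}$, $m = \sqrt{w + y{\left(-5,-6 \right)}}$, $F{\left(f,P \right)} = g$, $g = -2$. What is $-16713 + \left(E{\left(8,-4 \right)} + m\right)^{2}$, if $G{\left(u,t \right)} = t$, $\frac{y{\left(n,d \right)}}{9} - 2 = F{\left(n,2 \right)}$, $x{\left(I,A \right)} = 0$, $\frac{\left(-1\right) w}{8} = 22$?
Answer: $-16853 + 48 i \sqrt{11} \approx -16853.0 + 159.2 i$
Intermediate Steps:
$w = -176$ ($w = \left(-8\right) 22 = -176$)
$F{\left(f,P \right)} = -2$
$y{\left(n,d \right)} = 0$ ($y{\left(n,d \right)} = 18 + 9 \left(-2\right) = 18 - 18 = 0$)
$m = 4 i \sqrt{11}$ ($m = \sqrt{-176 + 0} = \sqrt{-176} = 4 i \sqrt{11} \approx 13.266 i$)
$E{\left(N,v \right)} = 6$ ($E{\left(N,v \right)} = 6 + 0 = 6$)
$-16713 + \left(E{\left(8,-4 \right)} + m\right)^{2} = -16713 + \left(6 + 4 i \sqrt{11}\right)^{2}$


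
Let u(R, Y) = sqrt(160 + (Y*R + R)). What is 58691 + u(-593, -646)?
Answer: 58691 + sqrt(382645) ≈ 59310.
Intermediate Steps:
u(R, Y) = sqrt(160 + R + R*Y) (u(R, Y) = sqrt(160 + (R*Y + R)) = sqrt(160 + (R + R*Y)) = sqrt(160 + R + R*Y))
58691 + u(-593, -646) = 58691 + sqrt(160 - 593 - 593*(-646)) = 58691 + sqrt(160 - 593 + 383078) = 58691 + sqrt(382645)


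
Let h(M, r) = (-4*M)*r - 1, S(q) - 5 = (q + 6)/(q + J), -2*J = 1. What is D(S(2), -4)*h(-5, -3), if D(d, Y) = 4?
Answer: -244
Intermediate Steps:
J = -1/2 (J = -1/2*1 = -1/2 ≈ -0.50000)
S(q) = 5 + (6 + q)/(-1/2 + q) (S(q) = 5 + (q + 6)/(q - 1/2) = 5 + (6 + q)/(-1/2 + q))
h(M, r) = -1 - 4*M*r (h(M, r) = -4*M*r - 1 = -1 - 4*M*r)
D(S(2), -4)*h(-5, -3) = 4*(-1 - 4*(-5)*(-3)) = 4*(-1 - 60) = 4*(-61) = -244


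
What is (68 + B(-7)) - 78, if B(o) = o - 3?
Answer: -20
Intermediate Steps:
B(o) = -3 + o
(68 + B(-7)) - 78 = (68 + (-3 - 7)) - 78 = (68 - 10) - 78 = 58 - 78 = -20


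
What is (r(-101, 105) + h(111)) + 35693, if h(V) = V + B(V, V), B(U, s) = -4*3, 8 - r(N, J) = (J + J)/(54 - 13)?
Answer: 1467590/41 ≈ 35795.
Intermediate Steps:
r(N, J) = 8 - 2*J/41 (r(N, J) = 8 - (J + J)/(54 - 13) = 8 - 2*J/41)
B(U, s) = -12
h(V) = -12 + V (h(V) = V - 12 = -12 + V)
(r(-101, 105) + h(111)) + 35693 = ((8 - 2/41*105) + (-12 + 111)) + 35693 = ((8 - 210/41) + 99) + 35693 = (118/41 + 99) + 35693 = 4177/41 + 35693 = 1467590/41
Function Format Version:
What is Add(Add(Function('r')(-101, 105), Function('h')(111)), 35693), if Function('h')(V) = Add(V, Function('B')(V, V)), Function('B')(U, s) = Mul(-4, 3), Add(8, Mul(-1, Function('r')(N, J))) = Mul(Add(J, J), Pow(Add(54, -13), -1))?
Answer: Rational(1467590, 41) ≈ 35795.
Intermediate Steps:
Function('r')(N, J) = Add(8, Mul(Rational(-2, 41), J)) (Function('r')(N, J) = Add(8, Mul(-1, Mul(Add(J, J), Pow(Add(54, -13), -1)))) = Add(8, Mul(-1, Mul(Mul(2, J), Pow(41, -1)))) = Add(8, Mul(-1, Mul(Mul(2, J), Rational(1, 41)))) = Add(8, Mul(-1, Mul(Rational(2, 41), J))) = Add(8, Mul(Rational(-2, 41), J)))
Function('B')(U, s) = -12
Function('h')(V) = Add(-12, V) (Function('h')(V) = Add(V, -12) = Add(-12, V))
Add(Add(Function('r')(-101, 105), Function('h')(111)), 35693) = Add(Add(Add(8, Mul(Rational(-2, 41), 105)), Add(-12, 111)), 35693) = Add(Add(Add(8, Rational(-210, 41)), 99), 35693) = Add(Add(Rational(118, 41), 99), 35693) = Add(Rational(4177, 41), 35693) = Rational(1467590, 41)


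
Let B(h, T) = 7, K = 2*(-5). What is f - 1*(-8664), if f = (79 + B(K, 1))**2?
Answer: 16060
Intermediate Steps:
K = -10
f = 7396 (f = (79 + 7)**2 = 86**2 = 7396)
f - 1*(-8664) = 7396 - 1*(-8664) = 7396 + 8664 = 16060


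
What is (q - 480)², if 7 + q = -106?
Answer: 351649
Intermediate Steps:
q = -113 (q = -7 - 106 = -113)
(q - 480)² = (-113 - 480)² = (-593)² = 351649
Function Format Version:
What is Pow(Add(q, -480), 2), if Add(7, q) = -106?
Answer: 351649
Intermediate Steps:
q = -113 (q = Add(-7, -106) = -113)
Pow(Add(q, -480), 2) = Pow(Add(-113, -480), 2) = Pow(-593, 2) = 351649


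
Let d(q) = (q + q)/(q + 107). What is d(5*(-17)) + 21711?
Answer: 238736/11 ≈ 21703.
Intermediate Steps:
d(q) = 2*q/(107 + q) (d(q) = (2*q)/(107 + q) = 2*q/(107 + q))
d(5*(-17)) + 21711 = 2*(5*(-17))/(107 + 5*(-17)) + 21711 = 2*(-85)/(107 - 85) + 21711 = 2*(-85)/22 + 21711 = 2*(-85)*(1/22) + 21711 = -85/11 + 21711 = 238736/11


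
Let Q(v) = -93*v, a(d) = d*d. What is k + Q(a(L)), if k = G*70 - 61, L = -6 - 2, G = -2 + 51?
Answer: -2583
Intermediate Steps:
G = 49
L = -8
a(d) = d²
k = 3369 (k = 49*70 - 61 = 3430 - 61 = 3369)
k + Q(a(L)) = 3369 - 93*(-8)² = 3369 - 93*64 = 3369 - 5952 = -2583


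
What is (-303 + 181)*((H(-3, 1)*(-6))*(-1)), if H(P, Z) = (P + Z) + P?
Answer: 3660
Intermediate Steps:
H(P, Z) = Z + 2*P
(-303 + 181)*((H(-3, 1)*(-6))*(-1)) = (-303 + 181)*(((1 + 2*(-3))*(-6))*(-1)) = -122*(1 - 6)*(-6)*(-1) = -122*(-5*(-6))*(-1) = -3660*(-1) = -122*(-30) = 3660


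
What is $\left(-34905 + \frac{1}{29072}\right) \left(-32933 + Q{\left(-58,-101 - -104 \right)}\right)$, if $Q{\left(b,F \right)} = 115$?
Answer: $\frac{16651166631031}{14536} \approx 1.1455 \cdot 10^{9}$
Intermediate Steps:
$\left(-34905 + \frac{1}{29072}\right) \left(-32933 + Q{\left(-58,-101 - -104 \right)}\right) = \left(-34905 + \frac{1}{29072}\right) \left(-32933 + 115\right) = \left(-34905 + \frac{1}{29072}\right) \left(-32818\right) = \left(- \frac{1014758159}{29072}\right) \left(-32818\right) = \frac{16651166631031}{14536}$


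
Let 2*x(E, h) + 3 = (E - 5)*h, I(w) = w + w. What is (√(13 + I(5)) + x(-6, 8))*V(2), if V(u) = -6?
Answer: 273 - 6*√23 ≈ 244.23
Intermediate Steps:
I(w) = 2*w
x(E, h) = -3/2 + h*(-5 + E)/2 (x(E, h) = -3/2 + ((E - 5)*h)/2 = -3/2 + ((-5 + E)*h)/2 = -3/2 + (h*(-5 + E))/2 = -3/2 + h*(-5 + E)/2)
(√(13 + I(5)) + x(-6, 8))*V(2) = (√(13 + 2*5) + (-3/2 - 5/2*8 + (½)*(-6)*8))*(-6) = (√(13 + 10) + (-3/2 - 20 - 24))*(-6) = (√23 - 91/2)*(-6) = (-91/2 + √23)*(-6) = 273 - 6*√23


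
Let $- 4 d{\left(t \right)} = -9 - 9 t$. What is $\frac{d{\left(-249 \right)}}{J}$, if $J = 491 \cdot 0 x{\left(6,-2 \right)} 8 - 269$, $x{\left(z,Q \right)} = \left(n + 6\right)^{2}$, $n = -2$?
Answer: $\frac{558}{269} \approx 2.0743$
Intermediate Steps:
$x{\left(z,Q \right)} = 16$ ($x{\left(z,Q \right)} = \left(-2 + 6\right)^{2} = 4^{2} = 16$)
$d{\left(t \right)} = \frac{9}{4} + \frac{9 t}{4}$ ($d{\left(t \right)} = - \frac{-9 - 9 t}{4} = \frac{9}{4} + \frac{9 t}{4}$)
$J = -269$ ($J = 491 \cdot 0 \cdot 16 \cdot 8 - 269 = 491 \cdot 0 \cdot 8 - 269 = 491 \cdot 0 - 269 = 0 - 269 = -269$)
$\frac{d{\left(-249 \right)}}{J} = \frac{\frac{9}{4} + \frac{9}{4} \left(-249\right)}{-269} = \left(\frac{9}{4} - \frac{2241}{4}\right) \left(- \frac{1}{269}\right) = \left(-558\right) \left(- \frac{1}{269}\right) = \frac{558}{269}$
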